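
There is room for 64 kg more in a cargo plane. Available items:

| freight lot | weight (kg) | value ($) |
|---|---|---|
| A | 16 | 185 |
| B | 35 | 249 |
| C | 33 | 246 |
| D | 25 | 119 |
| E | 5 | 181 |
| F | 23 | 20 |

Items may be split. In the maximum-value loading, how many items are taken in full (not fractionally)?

3

Sort by value per unit weight and fill in that order.
Ratios (sorted): E 36.20, A 11.56, C 7.45, B 7.11, D 4.76, F 0.87
take E (5 @ 181); take A (16 @ 185); take C (33 @ 246); take 10/35 of B → 71.14. Capacity used 64/64.
3 item(s) taken whole; one partial (take 10/35 of B).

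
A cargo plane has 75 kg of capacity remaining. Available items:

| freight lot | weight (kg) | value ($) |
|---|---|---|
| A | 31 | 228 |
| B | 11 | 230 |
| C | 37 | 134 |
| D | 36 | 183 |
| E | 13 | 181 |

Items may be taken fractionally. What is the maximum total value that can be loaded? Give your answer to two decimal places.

740.67

Ratios (sorted): B 20.91, E 13.92, A 7.35, D 5.08, C 3.62
take B (11 @ 230); take E (13 @ 181); take A (31 @ 228); take 20/36 of D → 101.67. Capacity used 75/75.
Total value = 740.67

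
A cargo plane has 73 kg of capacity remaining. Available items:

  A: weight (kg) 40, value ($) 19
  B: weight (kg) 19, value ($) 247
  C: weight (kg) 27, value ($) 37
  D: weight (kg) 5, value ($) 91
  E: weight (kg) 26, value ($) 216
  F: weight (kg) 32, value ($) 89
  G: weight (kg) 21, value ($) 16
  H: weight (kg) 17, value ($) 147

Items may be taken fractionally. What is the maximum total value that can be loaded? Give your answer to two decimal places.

717.69

Greedy by value/weight ratio, highest first.
Ratios (sorted): D 18.20, B 13.00, H 8.65, E 8.31, F 2.78, C 1.37, G 0.76, A 0.47
take D (5 @ 91); take B (19 @ 247); take H (17 @ 147); take E (26 @ 216); take 6/32 of F → 16.69. Capacity used 73/73.
Total value = 717.69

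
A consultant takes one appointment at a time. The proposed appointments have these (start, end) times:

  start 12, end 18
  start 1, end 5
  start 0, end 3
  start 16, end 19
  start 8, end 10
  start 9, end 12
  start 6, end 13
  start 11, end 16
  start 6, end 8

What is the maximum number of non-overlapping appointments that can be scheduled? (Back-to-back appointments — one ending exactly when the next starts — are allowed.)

5

Order by finish time; keep every interval that doesn't clash with the previous kept one.
By end time: (0,3), (1,5), (6,8), (8,10), (9,12), (6,13), (11,16), (12,18), (16,19).
Pick (0,3); next start ≥ 3 → (6,8); next start ≥ 8 → (8,10); next start ≥ 10 → (11,16); next start ≥ 16 → (16,19).
Selected 5 appointments.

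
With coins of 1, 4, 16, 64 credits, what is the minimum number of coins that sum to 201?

201 − 3×64→9 − 2×4→1 − 1×1→0
Total coins = 3 + 2 + 1 = 6

6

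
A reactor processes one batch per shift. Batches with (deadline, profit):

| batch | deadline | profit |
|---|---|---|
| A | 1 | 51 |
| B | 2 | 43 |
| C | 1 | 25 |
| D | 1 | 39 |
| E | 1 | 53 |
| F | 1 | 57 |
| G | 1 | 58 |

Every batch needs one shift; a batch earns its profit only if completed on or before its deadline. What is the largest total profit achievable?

101

Sort by profit descending; place each in the latest free slot ≤ its deadline.
By profit: G(d1,58), F(d1,57), E(d1,53), A(d1,51), B(d2,43), D(d1,39), C(d1,25)
G→slot 1; F skipped; E skipped; A skipped; B→slot 2; D skipped; C skipped.
Profit = 58 + 43 = 101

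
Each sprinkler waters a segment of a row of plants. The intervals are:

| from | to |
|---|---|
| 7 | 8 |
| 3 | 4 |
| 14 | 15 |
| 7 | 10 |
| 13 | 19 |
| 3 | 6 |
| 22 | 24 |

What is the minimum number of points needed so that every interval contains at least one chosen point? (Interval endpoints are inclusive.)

4

Process intervals by earliest right end; each time one isn't hit yet, stab at its right endpoint.
Sorted: [3,4] [3,6] [7,8] [7,10] [14,15] [13,19] [22,24]
{[3,4],[3,6]} hit by 4; {[7,8],[7,10]} hit by 8; {[14,15],[13,19]} hit by 15; {[22,24]} hit by 24.
Points: 4, 8, 15, 24 (4 total).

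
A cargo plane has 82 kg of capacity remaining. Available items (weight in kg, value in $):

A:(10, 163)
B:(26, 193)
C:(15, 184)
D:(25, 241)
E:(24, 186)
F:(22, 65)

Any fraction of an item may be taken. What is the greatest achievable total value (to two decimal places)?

Order: A (163/10=16.30) > C (184/15=12.27) > D (241/25=9.64) > E (186/24=7.75) > B (193/26=7.42) > F (65/22=2.95)
Fill: take A (10 @ 163) → take C (15 @ 184) → take D (25 @ 241) → take E (24 @ 186) → take 8/26 of B → 59.38; 82/82 used.
Total value = 833.38

833.38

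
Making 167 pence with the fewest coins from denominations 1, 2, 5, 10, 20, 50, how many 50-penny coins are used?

3

Use the largest denomination that fits, subtract, and repeat.
167 − 3×50→17 − 1×10→7 − 1×5→2 − 1×2→0
Count of 50: 3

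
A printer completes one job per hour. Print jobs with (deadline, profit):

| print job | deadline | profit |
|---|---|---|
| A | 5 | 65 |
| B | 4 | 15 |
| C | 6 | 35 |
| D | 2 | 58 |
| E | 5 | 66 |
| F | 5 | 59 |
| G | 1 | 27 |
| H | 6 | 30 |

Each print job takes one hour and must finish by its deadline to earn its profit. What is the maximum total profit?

Sort by profit descending; place each in the latest free slot ≤ its deadline.
By profit: E(d5,66), A(d5,65), F(d5,59), D(d2,58), C(d6,35), H(d6,30), G(d1,27), B(d4,15)
E→slot 5; A→slot 4; F→slot 3; D→slot 2; C→slot 6; H→slot 1; G skipped; B skipped.
Profit = 30 + 58 + 59 + 65 + 66 + 35 = 313

313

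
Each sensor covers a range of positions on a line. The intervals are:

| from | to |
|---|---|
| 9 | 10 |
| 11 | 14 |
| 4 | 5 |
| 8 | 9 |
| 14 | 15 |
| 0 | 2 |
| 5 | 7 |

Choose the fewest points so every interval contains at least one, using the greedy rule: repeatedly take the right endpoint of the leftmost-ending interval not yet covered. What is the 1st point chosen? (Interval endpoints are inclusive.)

2

By right end: [0,2]  [4,5]  [5,7]  [8,9]  [9,10]  [11,14]  [14,15]
[0,2] uncovered → point at 2; [4,5] uncovered → point at 5; [8,9] uncovered → point at 9; [11,14] uncovered → point at 14.
Points: 2, 5, 9, 14 (4 total).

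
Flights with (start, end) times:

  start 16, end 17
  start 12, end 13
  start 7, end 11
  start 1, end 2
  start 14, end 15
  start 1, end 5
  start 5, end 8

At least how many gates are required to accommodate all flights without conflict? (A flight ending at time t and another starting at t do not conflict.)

2

starts: [1, 1, 5, 7, 12, 14, 16]
ends:   [2, 5, 8, 11, 13, 15, 17]
s1→1 s1→2  — peak 2.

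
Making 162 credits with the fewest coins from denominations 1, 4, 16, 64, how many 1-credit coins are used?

Use the largest denomination that fits, subtract, and repeat.
162 − 2×64→34 − 2×16→2 − 2×1→0
Count of 1: 2

2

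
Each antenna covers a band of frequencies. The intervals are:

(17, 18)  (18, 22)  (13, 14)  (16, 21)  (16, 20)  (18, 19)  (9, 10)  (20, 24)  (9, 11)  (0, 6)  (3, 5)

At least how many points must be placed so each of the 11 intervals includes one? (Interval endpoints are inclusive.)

Sort by right endpoint; whenever an interval is uncovered, place a point at its right end.
By right end: [3,5]  [0,6]  [9,10]  [9,11]  [13,14]  [17,18]  [18,19]  [16,20]  [16,21]  [18,22]  [20,24]
[3,5] uncovered → point at 5; [9,10] uncovered → point at 10; [13,14] uncovered → point at 14; [17,18] uncovered → point at 18; [20,24] uncovered → point at 24.
Points: 5, 10, 14, 18, 24 (5 total).

5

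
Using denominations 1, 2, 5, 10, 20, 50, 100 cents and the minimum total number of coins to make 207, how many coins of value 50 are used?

0

207 = 2×100 + 1×5 + 1×2
Count of 50: 0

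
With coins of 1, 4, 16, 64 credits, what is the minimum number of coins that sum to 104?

5

Greedy: take as many of the largest coin as possible, then repeat with the remainder.
104 − 1×64→40 − 2×16→8 − 2×4→0
Total coins = 1 + 2 + 2 = 5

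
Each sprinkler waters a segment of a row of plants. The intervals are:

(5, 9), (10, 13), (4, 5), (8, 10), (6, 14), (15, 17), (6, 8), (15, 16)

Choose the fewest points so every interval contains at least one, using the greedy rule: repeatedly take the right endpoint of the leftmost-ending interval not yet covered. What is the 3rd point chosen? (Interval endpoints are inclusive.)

13

By right end: [4,5]  [6,8]  [5,9]  [8,10]  [10,13]  [6,14]  [15,16]  [15,17]
[4,5] uncovered → point at 5; [6,8] uncovered → point at 8; [10,13] uncovered → point at 13; [15,16] uncovered → point at 16.
Points: 5, 8, 13, 16 (4 total).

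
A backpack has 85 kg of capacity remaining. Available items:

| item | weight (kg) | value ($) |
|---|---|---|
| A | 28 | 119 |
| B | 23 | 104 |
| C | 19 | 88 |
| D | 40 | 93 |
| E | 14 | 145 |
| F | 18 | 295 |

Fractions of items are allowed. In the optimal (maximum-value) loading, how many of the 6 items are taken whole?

4

Order: F (295/18=16.39) > E (145/14=10.36) > C (88/19=4.63) > B (104/23=4.52) > A (119/28=4.25) > D (93/40=2.33)
Fill: take F (18 @ 295) → take E (14 @ 145) → take C (19 @ 88) → take B (23 @ 104) → take 11/28 of A → 46.75; 85/85 used.
4 item(s) taken whole; one partial (take 11/28 of A).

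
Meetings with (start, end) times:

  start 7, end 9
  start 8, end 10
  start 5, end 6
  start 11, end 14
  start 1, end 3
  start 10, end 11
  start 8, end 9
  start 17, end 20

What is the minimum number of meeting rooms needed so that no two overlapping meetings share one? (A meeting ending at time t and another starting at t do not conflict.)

starts: [1, 5, 7, 8, 8, 10, 11, 17]
ends:   [3, 6, 9, 9, 10, 11, 14, 20]
s1→1 e3→0 s5→1 e6→0 s7→1 s8→2 s8→3  — peak 3.

3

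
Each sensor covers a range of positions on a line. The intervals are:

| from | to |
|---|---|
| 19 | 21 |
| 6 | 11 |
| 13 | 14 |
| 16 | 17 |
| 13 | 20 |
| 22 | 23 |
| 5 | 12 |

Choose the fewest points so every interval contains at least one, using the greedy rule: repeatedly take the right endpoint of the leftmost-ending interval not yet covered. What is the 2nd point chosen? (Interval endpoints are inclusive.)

Process intervals by earliest right end; each time one isn't hit yet, stab at its right endpoint.
Sorted: [6,11] [5,12] [13,14] [16,17] [13,20] [19,21] [22,23]
{[6,11],[5,12]} hit by 11; {[13,14]} hit by 14; {[16,17],[13,20]} hit by 17; {[19,21]} hit by 21; {[22,23]} hit by 23.
Points: 11, 14, 17, 21, 23 (5 total).

14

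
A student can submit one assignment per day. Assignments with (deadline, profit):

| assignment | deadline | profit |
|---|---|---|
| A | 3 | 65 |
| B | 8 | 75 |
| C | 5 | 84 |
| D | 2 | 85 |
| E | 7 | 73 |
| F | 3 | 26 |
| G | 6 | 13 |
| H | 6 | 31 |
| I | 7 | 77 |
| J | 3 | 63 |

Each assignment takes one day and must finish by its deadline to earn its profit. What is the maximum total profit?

553

Sort by profit descending; place each in the latest free slot ≤ its deadline.
By profit: D(d2,85), C(d5,84), I(d7,77), B(d8,75), E(d7,73), A(d3,65), J(d3,63), H(d6,31), F(d3,26), G(d6,13)
D→slot 2; C→slot 5; I→slot 7; B→slot 8; E→slot 6; A→slot 3; J→slot 1; H→slot 4; F skipped; G skipped.
Profit = 63 + 85 + 65 + 31 + 84 + 73 + 77 + 75 = 553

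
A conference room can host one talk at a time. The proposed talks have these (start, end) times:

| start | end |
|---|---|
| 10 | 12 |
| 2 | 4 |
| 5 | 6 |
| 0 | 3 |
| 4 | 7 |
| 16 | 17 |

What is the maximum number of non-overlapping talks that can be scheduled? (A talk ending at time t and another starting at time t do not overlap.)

Greedy by earliest finish: after sorting by end time, pick each interval compatible with the last pick.
Sorted by end: (0,3)  (2,4)  (5,6)  (4,7)  (10,12)  (16,17)
take (0,3); take (5,6); take (10,12); take (16,17).
Selected 4 talks.

4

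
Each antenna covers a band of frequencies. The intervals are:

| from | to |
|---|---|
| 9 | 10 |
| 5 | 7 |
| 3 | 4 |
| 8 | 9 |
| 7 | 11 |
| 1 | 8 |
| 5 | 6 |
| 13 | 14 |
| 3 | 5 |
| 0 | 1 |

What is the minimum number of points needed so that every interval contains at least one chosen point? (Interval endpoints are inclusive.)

5

Sort by right endpoint; whenever an interval is uncovered, place a point at its right end.
By right end: [0,1]  [3,4]  [3,5]  [5,6]  [5,7]  [1,8]  [8,9]  [9,10]  [7,11]  [13,14]
[0,1] uncovered → point at 1; [3,4] uncovered → point at 4; [5,6] uncovered → point at 6; [8,9] uncovered → point at 9; [13,14] uncovered → point at 14.
Points: 1, 4, 6, 9, 14 (5 total).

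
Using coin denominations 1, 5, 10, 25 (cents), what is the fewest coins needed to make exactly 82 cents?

82 = 3×25 + 1×5 + 2×1
Total coins = 3 + 1 + 2 = 6

6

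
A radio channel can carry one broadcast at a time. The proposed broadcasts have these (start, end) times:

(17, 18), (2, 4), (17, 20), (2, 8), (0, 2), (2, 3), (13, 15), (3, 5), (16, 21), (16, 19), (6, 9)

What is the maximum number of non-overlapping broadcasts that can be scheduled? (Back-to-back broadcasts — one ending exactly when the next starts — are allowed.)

Order by finish time; keep every interval that doesn't clash with the previous kept one.
Sorted by end: (0,2)  (2,3)  (2,4)  (3,5)  (2,8)  (6,9)  (13,15)  (17,18)  (16,19)  (17,20)  (16,21)
take (0,2); take (2,3); take (3,5); skip (2,8); take (6,9); take (13,15); take (17,18).
Selected 6 broadcasts.

6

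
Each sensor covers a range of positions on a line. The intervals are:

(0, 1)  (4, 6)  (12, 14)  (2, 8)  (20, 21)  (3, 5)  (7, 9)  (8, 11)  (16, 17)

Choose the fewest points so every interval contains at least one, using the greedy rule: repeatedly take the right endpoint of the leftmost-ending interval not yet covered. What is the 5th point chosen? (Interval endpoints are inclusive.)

17

Sort by right endpoint; whenever an interval is uncovered, place a point at its right end.
Sorted: [0,1] [3,5] [4,6] [2,8] [7,9] [8,11] [12,14] [16,17] [20,21]
{[0,1]} hit by 1; {[3,5],[4,6],[2,8]} hit by 5; {[7,9],[8,11]} hit by 9; {[12,14]} hit by 14; {[16,17]} hit by 17; {[20,21]} hit by 21.
Points: 1, 5, 9, 14, 17, 21 (6 total).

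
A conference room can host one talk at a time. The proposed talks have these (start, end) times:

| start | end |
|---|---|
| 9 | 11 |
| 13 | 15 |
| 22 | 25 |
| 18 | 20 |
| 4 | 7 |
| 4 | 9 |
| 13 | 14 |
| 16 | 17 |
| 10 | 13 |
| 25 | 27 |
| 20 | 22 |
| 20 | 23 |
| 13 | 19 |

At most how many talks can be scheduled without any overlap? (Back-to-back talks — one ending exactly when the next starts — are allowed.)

By end time: (4,7), (4,9), (9,11), (10,13), (13,14), (13,15), (16,17), (13,19), (18,20), (20,22), (20,23), (22,25), (25,27).
Pick (4,7); next start ≥ 7 → (9,11); next start ≥ 11 → (13,14); next start ≥ 14 → (16,17); next start ≥ 17 → (18,20); next start ≥ 20 → (20,22); next start ≥ 22 → (22,25); next start ≥ 25 → (25,27).
Selected 8 talks.

8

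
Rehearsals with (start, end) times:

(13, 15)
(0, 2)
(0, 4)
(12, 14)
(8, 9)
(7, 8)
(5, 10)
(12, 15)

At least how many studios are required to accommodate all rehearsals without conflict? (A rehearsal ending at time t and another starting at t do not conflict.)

3

The answer is the maximum number of intervals overlapping at any instant.
Events (time:±→running): 0:+→1 0:+→2 2:-→1 4:-→0 5:+→1 7:+→2 8:-→1 8:+→2 9:-→1 10:-→0 12:+→1 12:+→2 13:+→3 … peak 3.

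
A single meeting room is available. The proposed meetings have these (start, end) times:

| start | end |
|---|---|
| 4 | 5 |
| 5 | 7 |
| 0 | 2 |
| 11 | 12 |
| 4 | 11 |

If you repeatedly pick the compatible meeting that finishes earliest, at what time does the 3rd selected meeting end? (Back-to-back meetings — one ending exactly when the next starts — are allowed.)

By end time: (0,2), (4,5), (5,7), (4,11), (11,12).
Pick (0,2); next start ≥ 2 → (4,5); next start ≥ 5 → (5,7); next start ≥ 7 → (11,12).
Selected: (0,2) (4,5) (5,7) (11,12)

7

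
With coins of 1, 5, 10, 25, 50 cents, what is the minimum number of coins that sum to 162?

6

Use the largest denomination that fits, subtract, and repeat.
162 − 3×50→12 − 1×10→2 − 2×1→0
Total coins = 3 + 1 + 2 = 6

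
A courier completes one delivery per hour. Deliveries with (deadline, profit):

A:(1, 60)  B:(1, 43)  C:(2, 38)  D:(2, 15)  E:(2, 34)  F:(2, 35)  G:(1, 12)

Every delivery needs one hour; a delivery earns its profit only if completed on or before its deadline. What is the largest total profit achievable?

98

Take jobs in profit order; each goes to the latest open slot no later than its deadline.
By profit: A(d1,60), B(d1,43), C(d2,38), F(d2,35), E(d2,34), D(d2,15), G(d1,12)
A→slot 1; B skipped; C→slot 2; F skipped; E skipped; D skipped; G skipped.
Profit = 60 + 38 = 98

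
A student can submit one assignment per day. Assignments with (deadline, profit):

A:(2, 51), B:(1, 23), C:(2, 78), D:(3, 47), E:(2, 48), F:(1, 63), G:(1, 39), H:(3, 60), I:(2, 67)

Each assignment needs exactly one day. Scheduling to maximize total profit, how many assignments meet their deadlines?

3

Sort by profit descending; place each in the latest free slot ≤ its deadline.
By profit: C(d2,78), I(d2,67), F(d1,63), H(d3,60), A(d2,51), E(d2,48), D(d3,47), G(d1,39), B(d1,23)
C→slot 2; I→slot 1; F skipped; H→slot 3; A skipped; E skipped; D skipped; G skipped; B skipped.
3 of 9 scheduled.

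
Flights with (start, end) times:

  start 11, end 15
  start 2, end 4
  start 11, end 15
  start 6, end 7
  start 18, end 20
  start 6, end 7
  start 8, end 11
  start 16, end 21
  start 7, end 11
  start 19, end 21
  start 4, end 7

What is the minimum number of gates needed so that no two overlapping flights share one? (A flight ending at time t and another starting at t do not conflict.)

starts: [2, 4, 6, 6, 7, 8, 11, 11, 16, 18, 19]
ends:   [4, 7, 7, 7, 11, 11, 15, 15, 20, 21, 21]
s2→1 e4→0 s4→1 s6→2 s6→3  — peak 3.

3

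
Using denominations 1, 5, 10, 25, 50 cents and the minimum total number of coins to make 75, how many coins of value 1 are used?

0

75 = 1×50 + 1×25
Count of 1: 0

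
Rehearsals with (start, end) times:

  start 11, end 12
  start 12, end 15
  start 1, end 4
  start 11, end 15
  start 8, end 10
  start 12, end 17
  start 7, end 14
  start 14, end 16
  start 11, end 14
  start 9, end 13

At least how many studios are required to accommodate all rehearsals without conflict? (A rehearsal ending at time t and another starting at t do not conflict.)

The answer is the maximum number of intervals overlapping at any instant.
Events (time:±→running): 1:+→1 4:-→0 7:+→1 8:+→2 9:+→3 10:-→2 11:+→3 11:+→4 11:+→5 12:-→4 12:+→5 12:+→6 … peak 6.

6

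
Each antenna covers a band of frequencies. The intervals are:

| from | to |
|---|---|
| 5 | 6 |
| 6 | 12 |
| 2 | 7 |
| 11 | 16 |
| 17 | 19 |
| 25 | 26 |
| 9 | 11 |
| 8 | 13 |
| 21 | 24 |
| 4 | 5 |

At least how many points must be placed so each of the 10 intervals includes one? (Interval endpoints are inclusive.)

5

Sorted: [4,5] [5,6] [2,7] [9,11] [6,12] [8,13] [11,16] [17,19] [21,24] [25,26]
{[4,5],[5,6],[2,7]} hit by 5; {[9,11],[6,12],[8,13],[11,16]} hit by 11; {[17,19]} hit by 19; {[21,24]} hit by 24; {[25,26]} hit by 26.
Points: 5, 11, 19, 24, 26 (5 total).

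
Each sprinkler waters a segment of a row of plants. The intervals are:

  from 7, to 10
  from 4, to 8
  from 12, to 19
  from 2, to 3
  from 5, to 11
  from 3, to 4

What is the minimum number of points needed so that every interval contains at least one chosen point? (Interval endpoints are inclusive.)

Process intervals by earliest right end; each time one isn't hit yet, stab at its right endpoint.
By right end: [2,3]  [3,4]  [4,8]  [7,10]  [5,11]  [12,19]
[2,3] uncovered → point at 3; [4,8] uncovered → point at 8; [12,19] uncovered → point at 19.
Points: 3, 8, 19 (3 total).

3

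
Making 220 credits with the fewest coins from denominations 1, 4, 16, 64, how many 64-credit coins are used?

3

Use the largest denomination that fits, subtract, and repeat.
220 − 3×64→28 − 1×16→12 − 3×4→0
Count of 64: 3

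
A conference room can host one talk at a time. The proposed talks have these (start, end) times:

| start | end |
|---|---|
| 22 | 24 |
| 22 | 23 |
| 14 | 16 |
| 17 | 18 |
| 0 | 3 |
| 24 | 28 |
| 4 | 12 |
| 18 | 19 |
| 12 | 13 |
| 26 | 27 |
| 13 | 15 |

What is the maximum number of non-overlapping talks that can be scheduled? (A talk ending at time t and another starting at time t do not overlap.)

8

Sort by end time and greedily take each interval whose start is ≥ the last chosen end.
By end time: (0,3), (4,12), (12,13), (13,15), (14,16), (17,18), (18,19), (22,23), (22,24), (26,27), (24,28).
Pick (0,3); next start ≥ 3 → (4,12); next start ≥ 12 → (12,13); next start ≥ 13 → (13,15); next start ≥ 15 → (17,18); next start ≥ 18 → (18,19); next start ≥ 19 → (22,23); next start ≥ 23 → (26,27).
Selected 8 talks.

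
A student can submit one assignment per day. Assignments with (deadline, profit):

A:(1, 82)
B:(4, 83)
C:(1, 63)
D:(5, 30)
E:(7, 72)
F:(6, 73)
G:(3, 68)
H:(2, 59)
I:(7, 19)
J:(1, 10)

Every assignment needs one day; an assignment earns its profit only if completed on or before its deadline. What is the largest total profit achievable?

Take jobs in profit order; each goes to the latest open slot no later than its deadline.
Profit order: B=83 A=82 F=73 E=72 G=68 C=63 H=59 D=30 I=19 J=10
Assign: B→slot 4, A→slot 1, F→slot 6, E→slot 7, G→slot 3, C skipped, H→slot 2, D→slot 5, I skipped, J skipped.
Slots: [1:A] [2:H] [3:G] [4:B] [5:D] [6:F] [7:E]
Profit = 82 + 59 + 68 + 83 + 30 + 73 + 72 = 467

467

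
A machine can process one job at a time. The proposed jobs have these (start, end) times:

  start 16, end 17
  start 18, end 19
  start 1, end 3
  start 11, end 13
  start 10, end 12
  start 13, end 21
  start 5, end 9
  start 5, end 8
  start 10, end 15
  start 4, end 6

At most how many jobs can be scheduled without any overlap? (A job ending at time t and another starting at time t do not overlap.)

5

Greedy by earliest finish: after sorting by end time, pick each interval compatible with the last pick.
By end time: (1,3), (4,6), (5,8), (5,9), (10,12), (11,13), (10,15), (16,17), (18,19), (13,21).
Pick (1,3); next start ≥ 3 → (4,6); next start ≥ 6 → (10,12); next start ≥ 12 → (16,17); next start ≥ 17 → (18,19).
Selected 5 jobs.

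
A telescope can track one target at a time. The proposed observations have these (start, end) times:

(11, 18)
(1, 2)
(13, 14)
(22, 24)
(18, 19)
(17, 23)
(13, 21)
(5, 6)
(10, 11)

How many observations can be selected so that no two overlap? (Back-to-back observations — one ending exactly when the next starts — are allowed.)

6

By end time: (1,2), (5,6), (10,11), (13,14), (11,18), (18,19), (13,21), (17,23), (22,24).
Pick (1,2); next start ≥ 2 → (5,6); next start ≥ 6 → (10,11); next start ≥ 11 → (13,14); next start ≥ 14 → (18,19); next start ≥ 19 → (22,24).
Selected 6 observations.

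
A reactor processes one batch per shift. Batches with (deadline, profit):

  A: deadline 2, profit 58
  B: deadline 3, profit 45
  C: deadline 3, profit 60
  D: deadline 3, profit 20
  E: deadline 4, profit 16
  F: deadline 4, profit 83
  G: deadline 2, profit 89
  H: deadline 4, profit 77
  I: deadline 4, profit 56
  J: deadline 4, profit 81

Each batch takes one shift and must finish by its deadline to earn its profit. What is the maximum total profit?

330

By profit: G(d2,89), F(d4,83), J(d4,81), H(d4,77), C(d3,60), A(d2,58), I(d4,56), B(d3,45), D(d3,20), E(d4,16)
G→slot 2; F→slot 4; J→slot 3; H→slot 1; C skipped; A skipped; I skipped; B skipped; D skipped; E skipped.
Profit = 77 + 89 + 81 + 83 = 330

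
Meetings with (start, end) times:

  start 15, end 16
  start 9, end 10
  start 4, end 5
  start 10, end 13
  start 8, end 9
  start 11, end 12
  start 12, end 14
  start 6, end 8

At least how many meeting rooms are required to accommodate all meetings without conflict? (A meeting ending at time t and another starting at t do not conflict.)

2

Count concurrent intervals with a sweep; the peak is the room count.
Events (time:±→running): 4:+→1 5:-→0 6:+→1 8:-→0 8:+→1 9:-→0 9:+→1 10:-→0 10:+→1 11:+→2 … peak 2.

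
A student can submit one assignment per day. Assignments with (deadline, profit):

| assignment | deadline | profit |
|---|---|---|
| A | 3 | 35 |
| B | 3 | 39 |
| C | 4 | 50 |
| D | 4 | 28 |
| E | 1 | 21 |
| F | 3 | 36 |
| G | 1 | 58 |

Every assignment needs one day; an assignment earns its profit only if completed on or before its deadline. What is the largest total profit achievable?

183

Take jobs in profit order; each goes to the latest open slot no later than its deadline.
By profit: G(d1,58), C(d4,50), B(d3,39), F(d3,36), A(d3,35), D(d4,28), E(d1,21)
G→slot 1; C→slot 4; B→slot 3; F→slot 2; A skipped; D skipped; E skipped.
Profit = 58 + 36 + 39 + 50 = 183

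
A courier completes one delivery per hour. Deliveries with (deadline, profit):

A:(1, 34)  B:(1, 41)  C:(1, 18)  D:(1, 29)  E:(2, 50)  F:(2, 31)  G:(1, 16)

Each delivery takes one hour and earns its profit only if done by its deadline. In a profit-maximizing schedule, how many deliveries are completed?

Take jobs in profit order; each goes to the latest open slot no later than its deadline.
By profit: E(d2,50), B(d1,41), A(d1,34), F(d2,31), D(d1,29), C(d1,18), G(d1,16)
E→slot 2; B→slot 1; A skipped; F skipped; D skipped; C skipped; G skipped.
2 of 7 scheduled.

2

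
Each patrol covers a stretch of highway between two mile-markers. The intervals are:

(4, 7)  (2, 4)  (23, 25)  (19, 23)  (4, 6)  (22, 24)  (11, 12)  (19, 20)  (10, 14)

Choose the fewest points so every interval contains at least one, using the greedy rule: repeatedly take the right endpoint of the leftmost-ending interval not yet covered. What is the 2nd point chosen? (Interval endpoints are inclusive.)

Process intervals by earliest right end; each time one isn't hit yet, stab at its right endpoint.
Sorted: [2,4] [4,6] [4,7] [11,12] [10,14] [19,20] [19,23] [22,24] [23,25]
{[2,4],[4,6],[4,7]} hit by 4; {[11,12],[10,14]} hit by 12; {[19,20],[19,23]} hit by 20; {[22,24],[23,25]} hit by 24.
Points: 4, 12, 20, 24 (4 total).

12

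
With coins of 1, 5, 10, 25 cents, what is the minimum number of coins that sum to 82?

82 = 3×25 + 1×5 + 2×1
Total coins = 3 + 1 + 2 = 6

6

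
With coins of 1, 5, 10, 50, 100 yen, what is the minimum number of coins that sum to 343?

343 − 3×100→43 − 4×10→3 − 3×1→0
Total coins = 3 + 4 + 3 = 10

10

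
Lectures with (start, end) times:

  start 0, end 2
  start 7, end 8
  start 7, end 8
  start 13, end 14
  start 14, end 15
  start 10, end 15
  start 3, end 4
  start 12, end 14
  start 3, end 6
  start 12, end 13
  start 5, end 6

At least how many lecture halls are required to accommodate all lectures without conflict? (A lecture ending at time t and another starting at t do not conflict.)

3

The answer is the maximum number of intervals overlapping at any instant.
starts: [0, 3, 3, 5, 7, 7, 10, 12, 12, 13, 14]
ends:   [2, 4, 6, 6, 8, 8, 13, 14, 14, 15, 15]
s0→1 e2→0 s3→1 s3→2 e4→1 s5→2 e6→1 e6→0 s7→1 s7→2 e8→1 e8→0 s10→1 s12→2 s12→3  — peak 3.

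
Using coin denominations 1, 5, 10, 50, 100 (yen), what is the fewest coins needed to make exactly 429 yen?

Use the largest denomination that fits, subtract, and repeat.
429 = 4×100 + 2×10 + 1×5 + 4×1
Total coins = 4 + 2 + 1 + 4 = 11

11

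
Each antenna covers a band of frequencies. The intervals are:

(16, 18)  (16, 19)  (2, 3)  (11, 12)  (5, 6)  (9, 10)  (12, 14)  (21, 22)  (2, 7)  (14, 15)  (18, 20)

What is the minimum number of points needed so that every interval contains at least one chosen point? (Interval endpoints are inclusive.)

7

Process intervals by earliest right end; each time one isn't hit yet, stab at its right endpoint.
Sorted: [2,3] [5,6] [2,7] [9,10] [11,12] [12,14] [14,15] [16,18] [16,19] [18,20] [21,22]
{[2,3]} hit by 3; {[5,6],[2,7]} hit by 6; {[9,10]} hit by 10; {[11,12],[12,14]} hit by 12; {[14,15]} hit by 15; {[16,18],[16,19],[18,20]} hit by 18; {[21,22]} hit by 22.
Points: 3, 6, 10, 12, 15, 18, 22 (7 total).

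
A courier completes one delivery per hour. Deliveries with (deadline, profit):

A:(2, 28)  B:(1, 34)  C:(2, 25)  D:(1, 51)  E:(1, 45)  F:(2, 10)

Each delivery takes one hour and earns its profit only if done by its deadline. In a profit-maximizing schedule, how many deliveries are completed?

Sort by profit descending; place each in the latest free slot ≤ its deadline.
By profit: D(d1,51), E(d1,45), B(d1,34), A(d2,28), C(d2,25), F(d2,10)
D→slot 1; E skipped; B skipped; A→slot 2; C skipped; F skipped.
2 of 6 scheduled.

2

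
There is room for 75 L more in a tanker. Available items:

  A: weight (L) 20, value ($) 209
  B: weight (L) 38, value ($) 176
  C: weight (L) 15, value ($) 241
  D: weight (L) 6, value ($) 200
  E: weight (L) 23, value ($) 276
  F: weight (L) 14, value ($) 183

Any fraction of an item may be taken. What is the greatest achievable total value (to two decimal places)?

1077.65

Order: D (200/6=33.33) > C (241/15=16.07) > F (183/14=13.07) > E (276/23=12.00) > A (209/20=10.45) > B (176/38=4.63)
Fill: take D (6 @ 200) → take C (15 @ 241) → take F (14 @ 183) → take E (23 @ 276) → take 17/20 of A → 177.65; 75/75 used.
Total value = 1077.65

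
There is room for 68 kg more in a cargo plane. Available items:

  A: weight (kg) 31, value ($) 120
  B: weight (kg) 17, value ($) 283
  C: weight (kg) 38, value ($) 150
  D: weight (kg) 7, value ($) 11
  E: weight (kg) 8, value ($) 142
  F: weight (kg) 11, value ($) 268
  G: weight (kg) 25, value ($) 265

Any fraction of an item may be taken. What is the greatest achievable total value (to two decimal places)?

Ratios (sorted): F 24.36, E 17.75, B 16.65, G 10.60, C 3.95, A 3.87, D 1.57
take F (11 @ 268); take E (8 @ 142); take B (17 @ 283); take G (25 @ 265); take 7/38 of C → 27.63. Capacity used 68/68.
Total value = 985.63

985.63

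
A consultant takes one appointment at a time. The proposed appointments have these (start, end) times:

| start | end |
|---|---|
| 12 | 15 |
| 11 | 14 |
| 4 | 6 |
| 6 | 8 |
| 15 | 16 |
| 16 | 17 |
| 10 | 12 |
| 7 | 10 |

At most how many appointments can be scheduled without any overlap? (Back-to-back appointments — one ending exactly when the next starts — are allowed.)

6

Sorted by end: (4,6)  (6,8)  (7,10)  (10,12)  (11,14)  (12,15)  (15,16)  (16,17)
take (4,6); take (6,8); skip (7,10); take (10,12); take (12,15); take (15,16); take (16,17).
Selected 6 appointments.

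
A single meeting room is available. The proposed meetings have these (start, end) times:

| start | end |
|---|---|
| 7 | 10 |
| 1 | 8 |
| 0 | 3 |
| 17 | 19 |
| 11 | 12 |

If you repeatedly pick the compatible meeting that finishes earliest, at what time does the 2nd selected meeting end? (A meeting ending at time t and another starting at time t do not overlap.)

10

Greedy by earliest finish: after sorting by end time, pick each interval compatible with the last pick.
By end time: (0,3), (1,8), (7,10), (11,12), (17,19).
Pick (0,3); next start ≥ 3 → (7,10); next start ≥ 10 → (11,12); next start ≥ 12 → (17,19).
Selected: (0,3) (7,10) (11,12) (17,19)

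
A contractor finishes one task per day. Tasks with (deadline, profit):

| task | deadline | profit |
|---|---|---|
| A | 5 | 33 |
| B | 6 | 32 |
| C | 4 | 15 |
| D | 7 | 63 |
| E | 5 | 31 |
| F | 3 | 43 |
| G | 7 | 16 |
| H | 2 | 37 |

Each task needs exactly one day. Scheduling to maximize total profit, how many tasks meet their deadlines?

By profit: D(d7,63), F(d3,43), H(d2,37), A(d5,33), B(d6,32), E(d5,31), G(d7,16), C(d4,15)
D→slot 7; F→slot 3; H→slot 2; A→slot 5; B→slot 6; E→slot 4; G→slot 1; C skipped.
7 of 8 scheduled.

7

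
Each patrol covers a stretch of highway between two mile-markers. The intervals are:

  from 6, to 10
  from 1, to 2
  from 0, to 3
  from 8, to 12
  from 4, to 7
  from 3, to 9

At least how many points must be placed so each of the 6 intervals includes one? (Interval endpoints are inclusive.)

Sorted: [1,2] [0,3] [4,7] [3,9] [6,10] [8,12]
{[1,2],[0,3]} hit by 2; {[4,7],[3,9],[6,10]} hit by 7; {[8,12]} hit by 12.
Points: 2, 7, 12 (3 total).

3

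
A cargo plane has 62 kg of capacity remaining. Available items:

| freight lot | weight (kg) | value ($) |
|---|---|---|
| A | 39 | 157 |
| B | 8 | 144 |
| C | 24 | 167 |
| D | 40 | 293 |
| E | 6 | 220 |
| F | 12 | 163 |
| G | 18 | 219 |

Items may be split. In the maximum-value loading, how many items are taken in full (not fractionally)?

4

Ratios (sorted): E 36.67, B 18.00, F 13.58, G 12.17, D 7.33, C 6.96, A 4.03
take E (6 @ 220); take B (8 @ 144); take F (12 @ 163); take G (18 @ 219); take 18/40 of D → 131.85. Capacity used 62/62.
4 item(s) taken whole; one partial (take 18/40 of D).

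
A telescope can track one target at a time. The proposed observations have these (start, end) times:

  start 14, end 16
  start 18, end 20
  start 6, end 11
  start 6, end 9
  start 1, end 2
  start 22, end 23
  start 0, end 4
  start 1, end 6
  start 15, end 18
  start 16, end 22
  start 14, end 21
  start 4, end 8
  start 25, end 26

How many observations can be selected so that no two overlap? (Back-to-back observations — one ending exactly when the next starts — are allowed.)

By end time: (1,2), (0,4), (1,6), (4,8), (6,9), (6,11), (14,16), (15,18), (18,20), (14,21), (16,22), (22,23), (25,26).
Pick (1,2); next start ≥ 2 → (4,8); next start ≥ 8 → (14,16); next start ≥ 16 → (18,20); next start ≥ 20 → (22,23); next start ≥ 23 → (25,26).
Selected 6 observations.

6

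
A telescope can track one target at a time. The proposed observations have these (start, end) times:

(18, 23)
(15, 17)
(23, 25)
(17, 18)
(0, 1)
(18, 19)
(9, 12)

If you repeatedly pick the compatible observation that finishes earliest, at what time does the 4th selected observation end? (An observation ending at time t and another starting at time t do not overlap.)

18

Sort by end time and greedily take each interval whose start is ≥ the last chosen end.
By end time: (0,1), (9,12), (15,17), (17,18), (18,19), (18,23), (23,25).
Pick (0,1); next start ≥ 1 → (9,12); next start ≥ 12 → (15,17); next start ≥ 17 → (17,18); next start ≥ 18 → (18,19); next start ≥ 19 → (23,25).
Selected: (0,1) (9,12) (15,17) (17,18) (18,19) (23,25)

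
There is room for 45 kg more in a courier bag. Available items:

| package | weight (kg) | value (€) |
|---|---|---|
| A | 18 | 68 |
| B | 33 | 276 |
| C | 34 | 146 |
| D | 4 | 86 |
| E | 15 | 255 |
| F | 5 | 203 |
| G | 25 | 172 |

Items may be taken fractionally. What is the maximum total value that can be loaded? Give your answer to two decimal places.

Greedy by value/weight ratio, highest first.
Ratios (sorted): F 40.60, D 21.50, E 17.00, B 8.36, G 6.88, C 4.29, A 3.78
take F (5 @ 203); take D (4 @ 86); take E (15 @ 255); take 21/33 of B → 175.64. Capacity used 45/45.
Total value = 719.64

719.64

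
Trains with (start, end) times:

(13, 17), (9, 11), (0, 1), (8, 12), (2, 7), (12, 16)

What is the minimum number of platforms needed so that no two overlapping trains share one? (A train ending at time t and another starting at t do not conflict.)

Count concurrent intervals with a sweep; the peak is the room count.
Events (time:±→running): 0:+→1 1:-→0 2:+→1 7:-→0 8:+→1 9:+→2 … peak 2.

2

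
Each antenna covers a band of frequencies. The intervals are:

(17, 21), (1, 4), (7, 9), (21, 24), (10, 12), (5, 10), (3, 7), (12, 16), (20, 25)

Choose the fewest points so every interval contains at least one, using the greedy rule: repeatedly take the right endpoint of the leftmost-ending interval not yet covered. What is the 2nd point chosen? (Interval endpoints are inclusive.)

Sorted: [1,4] [3,7] [7,9] [5,10] [10,12] [12,16] [17,21] [21,24] [20,25]
{[1,4],[3,7]} hit by 4; {[7,9],[5,10]} hit by 9; {[10,12],[12,16]} hit by 12; {[17,21],[21,24],[20,25]} hit by 21.
Points: 4, 9, 12, 21 (4 total).

9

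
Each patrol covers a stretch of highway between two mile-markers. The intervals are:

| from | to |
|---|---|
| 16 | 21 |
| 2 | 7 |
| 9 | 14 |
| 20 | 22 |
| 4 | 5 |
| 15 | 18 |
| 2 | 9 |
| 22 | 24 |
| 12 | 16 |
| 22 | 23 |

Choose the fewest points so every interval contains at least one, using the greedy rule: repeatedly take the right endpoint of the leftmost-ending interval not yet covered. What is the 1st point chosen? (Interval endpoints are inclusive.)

Process intervals by earliest right end; each time one isn't hit yet, stab at its right endpoint.
Sorted: [4,5] [2,7] [2,9] [9,14] [12,16] [15,18] [16,21] [20,22] [22,23] [22,24]
{[4,5],[2,7],[2,9]} hit by 5; {[9,14],[12,16]} hit by 14; {[15,18],[16,21]} hit by 18; {[20,22],[22,23],[22,24]} hit by 22.
Points: 5, 14, 18, 22 (4 total).

5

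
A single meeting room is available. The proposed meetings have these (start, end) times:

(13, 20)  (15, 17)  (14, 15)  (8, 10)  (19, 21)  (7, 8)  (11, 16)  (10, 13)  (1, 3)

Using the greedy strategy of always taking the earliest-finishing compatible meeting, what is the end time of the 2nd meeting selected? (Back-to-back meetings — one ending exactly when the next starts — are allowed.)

8

Order by finish time; keep every interval that doesn't clash with the previous kept one.
Sorted by end: (1,3)  (7,8)  (8,10)  (10,13)  (14,15)  (11,16)  (15,17)  (13,20)  (19,21)
take (1,3); take (7,8); take (8,10); take (10,13); take (14,15); skip (11,16); take (15,17); take (19,21).
Selected: (1,3) (7,8) (8,10) (10,13) (14,15) (15,17) (19,21)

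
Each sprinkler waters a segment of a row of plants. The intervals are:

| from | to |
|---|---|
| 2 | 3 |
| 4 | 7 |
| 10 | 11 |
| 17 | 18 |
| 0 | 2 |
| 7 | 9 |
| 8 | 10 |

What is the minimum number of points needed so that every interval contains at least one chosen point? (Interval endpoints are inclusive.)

4

Sort by right endpoint; whenever an interval is uncovered, place a point at its right end.
Sorted: [0,2] [2,3] [4,7] [7,9] [8,10] [10,11] [17,18]
{[0,2],[2,3]} hit by 2; {[4,7],[7,9]} hit by 7; {[8,10],[10,11]} hit by 10; {[17,18]} hit by 18.
Points: 2, 7, 10, 18 (4 total).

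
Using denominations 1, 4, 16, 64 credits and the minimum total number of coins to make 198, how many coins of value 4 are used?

1

Greedy: take as many of the largest coin as possible, then repeat with the remainder.
198 = 3×64 + 1×4 + 2×1
Count of 4: 1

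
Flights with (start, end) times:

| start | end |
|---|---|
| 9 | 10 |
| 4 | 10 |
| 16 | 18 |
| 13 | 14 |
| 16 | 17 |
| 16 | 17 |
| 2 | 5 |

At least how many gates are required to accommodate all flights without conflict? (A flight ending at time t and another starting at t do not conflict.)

3

starts: [2, 4, 9, 13, 16, 16, 16]
ends:   [5, 10, 10, 14, 17, 17, 18]
s2→1 s4→2 e5→1 s9→2 e10→1 e10→0 s13→1 e14→0 s16→1 s16→2 s16→3  — peak 3.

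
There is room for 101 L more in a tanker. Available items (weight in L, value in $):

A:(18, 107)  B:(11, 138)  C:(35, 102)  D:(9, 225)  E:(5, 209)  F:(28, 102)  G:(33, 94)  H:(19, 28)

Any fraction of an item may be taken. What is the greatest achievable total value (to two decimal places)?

868.43

Order: E (209/5=41.80) > D (225/9=25.00) > B (138/11=12.55) > A (107/18=5.94) > F (102/28=3.64) > C (102/35=2.91) > G (94/33=2.85) > H (28/19=1.47)
Fill: take E (5 @ 209) → take D (9 @ 225) → take B (11 @ 138) → take A (18 @ 107) → take F (28 @ 102) → take 30/35 of C → 87.43; 101/101 used.
Total value = 868.43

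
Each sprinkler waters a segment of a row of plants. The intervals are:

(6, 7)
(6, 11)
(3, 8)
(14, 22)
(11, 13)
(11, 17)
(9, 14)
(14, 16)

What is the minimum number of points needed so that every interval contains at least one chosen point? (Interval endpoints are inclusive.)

3

Sort by right endpoint; whenever an interval is uncovered, place a point at its right end.
Sorted: [6,7] [3,8] [6,11] [11,13] [9,14] [14,16] [11,17] [14,22]
{[6,7],[3,8],[6,11]} hit by 7; {[11,13],[9,14]} hit by 13; {[14,16],[11,17],[14,22]} hit by 16.
Points: 7, 13, 16 (3 total).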